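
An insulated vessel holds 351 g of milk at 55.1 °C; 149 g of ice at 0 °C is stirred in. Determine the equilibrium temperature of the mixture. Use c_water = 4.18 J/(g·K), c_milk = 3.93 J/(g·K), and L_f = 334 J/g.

Setting the total heat transfer to zero:
fusion: m_ice L_f = 149·334 = 49766
  meltwater 0→T: 149·4.18·T = 622.82 T
  milk: 1379.4(T − 55.1)
2002.2 T = 76007 − 49766 = 26241
T ≈ 13.11 °C. Since T > 0 °C, the all-ice-melts assumption holds.

T_f ≈ 13.1 °C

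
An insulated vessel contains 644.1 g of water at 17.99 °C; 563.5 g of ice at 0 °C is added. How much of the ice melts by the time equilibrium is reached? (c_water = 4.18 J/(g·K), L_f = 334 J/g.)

Cooling the water to 0 °C releases 644.1×4.18×17.99 = 48435 J.
Fully melting the ice requires m_ice L_f = 563.5×334 = 188209 J.
48435 J < 188209 J, so only part of the ice melts and the system sits at 0 °C.
Mass melted = 48435/334 ≈ 145 g.

m_melted ≈ 145 g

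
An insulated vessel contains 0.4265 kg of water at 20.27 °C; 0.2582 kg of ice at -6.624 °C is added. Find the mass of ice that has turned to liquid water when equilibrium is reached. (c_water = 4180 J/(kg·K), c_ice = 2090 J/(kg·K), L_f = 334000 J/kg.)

m_melted ≈ 0.0975 kg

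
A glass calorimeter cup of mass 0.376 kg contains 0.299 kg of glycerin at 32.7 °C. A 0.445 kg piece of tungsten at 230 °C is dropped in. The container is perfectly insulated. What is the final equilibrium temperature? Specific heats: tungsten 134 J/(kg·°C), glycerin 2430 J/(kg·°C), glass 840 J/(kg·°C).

T_f ≈ 43.4 °C

Let T be the final temperature. ΣQ_i = 0:
0.445·134·(T − 230) + 0.299·2430·(T − 32.7) + 0.376·840·(T − 32.7) = 0
59.63(T − 230) + 726.57(T − 32.7) + 315.84(T − 32.7) = 0
1102 T = 47802
T = 47802 / 1102 = 43.4 °C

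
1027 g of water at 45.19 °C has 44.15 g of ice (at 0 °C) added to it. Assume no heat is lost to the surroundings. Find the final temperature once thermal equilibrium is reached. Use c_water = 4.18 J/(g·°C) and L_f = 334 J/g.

Energy conservation, ΣQ = 0:
melt ice: 44.15×334 = 14746; meltwater 0→T: 44.15×4.18×T = 184.55 T; water cools: 1027×4.18×(T − 45.19) = 4292.9(T − 45.19)
4477.4 T = 193994 − 14746 = 179248
T ≈ 40.03 °C (positive, so assuming full melt was valid).

T_f ≈ 40.0 °C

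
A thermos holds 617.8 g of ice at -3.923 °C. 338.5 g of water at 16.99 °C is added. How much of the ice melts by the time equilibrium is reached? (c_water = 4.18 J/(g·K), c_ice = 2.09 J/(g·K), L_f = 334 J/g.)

m_melted ≈ 56.8 g

Cooling the water to 0 °C releases 338.5·4.18·16.99 = 24040 J.
Of that, 617.8·2.09·3.923 = 5065.4 J goes to bring the ice to 0 °C, leaving 18974 J.
Melting all 617.8 g of ice would need 617.8·334 = 206345 J.
That's not enough to melt it all — equilibrium is at 0 °C with ice remaining.
Mass melted = 18974/334 ≈ 56.81 g.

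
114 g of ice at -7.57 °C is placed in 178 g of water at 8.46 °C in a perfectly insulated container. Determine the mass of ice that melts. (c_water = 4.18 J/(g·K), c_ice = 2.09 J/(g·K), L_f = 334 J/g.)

m_melted ≈ 13.4 g

Water can give up m c ΔT = 178·4.18·8.46 = 6294.6 J before reaching 0 °C.
Of that, 114·2.09·7.57 = 1803.6 J goes to bring the ice to 0 °C, leaving 4491 J.
To melt every bit of ice: 114·334 = 38076 J.
Since 4491 < 38076 J, not all the ice melts; equilibrium is at 0 °C.
m_melted·334 = 4491  ⇒  m_melted ≈ 13.45 g.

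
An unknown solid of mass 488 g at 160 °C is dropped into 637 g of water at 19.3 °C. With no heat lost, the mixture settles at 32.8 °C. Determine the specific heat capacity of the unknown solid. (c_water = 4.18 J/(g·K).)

c ≈ 0.579 J/(g·K)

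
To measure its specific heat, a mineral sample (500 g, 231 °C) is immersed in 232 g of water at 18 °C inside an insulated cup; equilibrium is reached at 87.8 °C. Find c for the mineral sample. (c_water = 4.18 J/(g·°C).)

c ≈ 0.945 J/(g·°C)

m_s c (T_s − T_f) = m_water c_water (T_f − T_0):
500·c·(231 − 87.8) = 232·4.18·(87.8 − 18)
71600 c = 67689  ⇒  c ≈ 0.9454 J/(g·°C)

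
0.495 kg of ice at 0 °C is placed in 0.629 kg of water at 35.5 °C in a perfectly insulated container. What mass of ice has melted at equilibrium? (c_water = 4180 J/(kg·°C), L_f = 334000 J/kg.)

m_melted ≈ 0.279 kg

Cooling the water to 0 °C releases 0.629·4180·35.5 = 93337 J.
Melting all 0.495 kg of ice would need 0.495·334000 = 165330 J.
Since 93337 < 165330 J, not all the ice melts; equilibrium is at 0 °C.
m_melted·334000 = 93337  ⇒  m_melted ≈ 0.2795 kg.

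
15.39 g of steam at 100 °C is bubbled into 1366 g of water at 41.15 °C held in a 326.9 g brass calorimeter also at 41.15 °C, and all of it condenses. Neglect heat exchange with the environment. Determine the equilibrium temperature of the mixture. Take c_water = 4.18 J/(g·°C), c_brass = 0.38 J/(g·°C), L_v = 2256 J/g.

T_f ≈ 47.7 °C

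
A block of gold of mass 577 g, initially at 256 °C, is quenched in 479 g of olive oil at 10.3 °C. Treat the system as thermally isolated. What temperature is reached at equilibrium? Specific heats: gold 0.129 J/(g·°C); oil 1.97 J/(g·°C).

T_f ≈ 28.3 °C

Heat lost by the gold equals heat gained by the oil:
577·0.129·(256 − T) = 479·1.97·(T − 10.3)
74.43(256 − T) = 943.63(T − 10.3)
1018.1 T = 28774  ⇒  T ≈ 28.26 °C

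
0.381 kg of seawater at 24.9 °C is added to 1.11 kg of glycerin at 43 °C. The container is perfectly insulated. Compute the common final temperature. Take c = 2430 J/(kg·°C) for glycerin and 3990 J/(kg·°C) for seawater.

T_f ≈ 36.5 °C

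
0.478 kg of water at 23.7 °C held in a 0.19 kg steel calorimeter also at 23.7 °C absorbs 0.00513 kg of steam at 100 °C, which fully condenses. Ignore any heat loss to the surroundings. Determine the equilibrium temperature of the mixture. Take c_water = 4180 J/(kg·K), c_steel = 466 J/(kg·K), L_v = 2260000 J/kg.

Heat gained plus heat lost sum to zero:
condense steam: −0.00513·2260000 = −11594
  condensate cools 100→T: 0.00513·4180·(T − 100) = 21.44(T − 100)
  original water: 1998(T − 23.7)
  cup: 88.54(T − 23.7)
2108 T = 11594 + 2144.3 + 49452 = 63190
T ≈ 29.98 °C, under the boiling point, so the assumption holds.

T_f ≈ 30.0 °C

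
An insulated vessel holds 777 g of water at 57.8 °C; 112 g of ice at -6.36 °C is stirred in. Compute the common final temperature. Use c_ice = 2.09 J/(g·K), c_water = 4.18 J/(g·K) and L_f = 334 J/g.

T_f ≈ 40.1 °C

Energy conservation, ΣQ = 0:
warm ice to 0 °C: 112×2.09×(0 − (-6.36)) = 1488.7
  latent heat to melt: 112×334 = 37408
  warm the meltwater: 468.16 T
  water cools: 777×4.18×(T − 57.8) = 3247.9(T − 57.8)
3716 T = 187726 − 38897 = 148830
T ≈ 40.05 °C. Since T > 0 °C, the all-ice-melts assumption holds.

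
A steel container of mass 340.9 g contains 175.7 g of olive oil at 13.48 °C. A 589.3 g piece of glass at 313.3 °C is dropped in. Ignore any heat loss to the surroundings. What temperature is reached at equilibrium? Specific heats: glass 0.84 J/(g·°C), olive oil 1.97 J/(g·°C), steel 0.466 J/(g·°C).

T_f ≈ 161.9 °C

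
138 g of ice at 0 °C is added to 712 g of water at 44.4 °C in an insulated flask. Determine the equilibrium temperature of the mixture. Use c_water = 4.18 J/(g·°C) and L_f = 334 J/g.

Let T be the final temperature. ΣQ_i = 0:
melt ice: 138·334 = 46092
  warm the meltwater: 576.84 T
  water cools: 712·4.18·(T − 44.4) = 2976.2(T − 44.4)
3553 T = 132142 − 46092 = 86050
T ≈ 24.22 °C — above 0 °C, consistent with complete melting.

T_f ≈ 24.2 °C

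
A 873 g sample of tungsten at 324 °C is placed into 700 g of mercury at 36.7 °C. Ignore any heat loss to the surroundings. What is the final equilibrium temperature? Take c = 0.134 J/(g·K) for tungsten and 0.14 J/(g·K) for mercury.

Taking heat into each body as positive, Σ m c ΔT = 0:
873*0.134*(T − 324) + 700*0.14*(T − 36.7) = 0
116.98(T − 324) + 98(T − 36.7) = 0
214.98 T = 41499
T ≈ 193.03 °C

T_f ≈ 193.0 °C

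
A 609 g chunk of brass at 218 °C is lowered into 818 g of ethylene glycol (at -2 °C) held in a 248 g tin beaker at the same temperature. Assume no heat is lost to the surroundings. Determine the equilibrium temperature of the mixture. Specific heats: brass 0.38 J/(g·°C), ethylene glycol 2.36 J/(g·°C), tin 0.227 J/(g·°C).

Conservation of energy gives ΣQ = 0:
609*0.38*(T − 218) + 818*2.36*(T − (-2)) + 248*0.227*(T − (-2)) = 0
2218.2 T = 46476
T = 46476 / 2218.2 = 21 °C

T_f ≈ 21.0 °C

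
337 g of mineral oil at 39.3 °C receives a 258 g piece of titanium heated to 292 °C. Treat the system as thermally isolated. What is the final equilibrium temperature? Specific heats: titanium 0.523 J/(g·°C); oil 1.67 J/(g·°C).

Conservation of energy gives ΣQ = 0:
258×0.523×(T − 292) + 337×1.67×(T − 39.3) = 0
697.72 T = 61518
T = 61518 / 697.72 = 88.2 °C

T_f ≈ 88.2 °C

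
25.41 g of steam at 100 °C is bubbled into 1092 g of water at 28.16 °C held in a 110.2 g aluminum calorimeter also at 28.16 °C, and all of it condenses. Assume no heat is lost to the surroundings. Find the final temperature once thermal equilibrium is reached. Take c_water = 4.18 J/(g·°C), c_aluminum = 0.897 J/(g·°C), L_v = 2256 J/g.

T_f ≈ 41.8 °C

Sum of m c ΔT and latent-heat terms is zero:
condense steam: −25.41×2256 = −57325; condensed water 100 °C→T: 106.21(T − 100); original water: 4564.6(T − 28.16); cup: 98.85(T − 28.16)
4769.6 T = 57325 + 10621 + 131322 = 199268
T ≈ 41.78 °C — below 100 °C, confirming all the steam condensed.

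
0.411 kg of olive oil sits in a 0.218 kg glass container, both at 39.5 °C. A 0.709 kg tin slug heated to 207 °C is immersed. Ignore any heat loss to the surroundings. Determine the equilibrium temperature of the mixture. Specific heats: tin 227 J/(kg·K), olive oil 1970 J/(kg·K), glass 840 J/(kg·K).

With ΣQ=0 the equilibrium temperature is the m·c-weighted mean:
T_f = (160.94*207 + 809.67*39.5 + 183.12*39.5) / (160.94 + 809.67 + 183.12)
    = 72530 / 1153.7 ≈ 62.87 °C

T_f ≈ 62.9 °C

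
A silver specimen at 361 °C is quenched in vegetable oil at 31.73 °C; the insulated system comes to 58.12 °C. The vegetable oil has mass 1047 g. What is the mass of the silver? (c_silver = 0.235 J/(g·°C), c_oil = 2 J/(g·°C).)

Conservation of energy gives ΣQ = 0:
m×0.235×(58.12 − 361) + 1047×2×(58.12 − 31.73) = 0
-71.18 m = -55261
m = -55261/-71.18 ≈ 776.4 g

m ≈ 776 g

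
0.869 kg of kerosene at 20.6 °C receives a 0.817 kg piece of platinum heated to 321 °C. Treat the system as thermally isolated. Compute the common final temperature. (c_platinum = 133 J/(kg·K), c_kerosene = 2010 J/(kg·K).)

T_f ≈ 38.2 °C

Energy conservation, ΣQ = 0:
0.817×133×(T − 321) + 0.869×2010×(T − 20.6) = 0
108.66(T − 321) + 1746.7(T − 20.6) = 0
1855.4 T = 70862
T = 70862 / 1855.4 = 38.2 °C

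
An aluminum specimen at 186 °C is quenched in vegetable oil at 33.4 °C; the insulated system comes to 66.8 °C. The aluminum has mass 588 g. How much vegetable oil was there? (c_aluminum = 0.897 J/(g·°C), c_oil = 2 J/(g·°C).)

m ≈ 941 g

Taking heat into each body as positive, Σ m c ΔT = 0:
588·0.897·(66.8 − 186) + m·2·(66.8 − 33.4) = 0
66.8 m = 62870
m = 62870/66.8 ≈ 941.2 g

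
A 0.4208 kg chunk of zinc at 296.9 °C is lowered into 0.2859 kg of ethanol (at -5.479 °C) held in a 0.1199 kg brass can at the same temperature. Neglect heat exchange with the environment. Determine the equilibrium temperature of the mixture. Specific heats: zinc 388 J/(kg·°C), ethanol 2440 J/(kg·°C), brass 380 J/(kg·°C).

Let T be the final temperature. ΣQ_i = 0:
0.4208*388*(T − 296.9) + 0.2859*2440*(T − (-5.479)) + 0.1199*380*(T − (-5.479)) = 0
(163.27 + 697.6 + 45.56) T = 163.27*296.9 + 697.6*(-5.479) + 45.56*(-5.479)
T = 44403 / 906.43 = 49 °C

T_f ≈ 49.0 °C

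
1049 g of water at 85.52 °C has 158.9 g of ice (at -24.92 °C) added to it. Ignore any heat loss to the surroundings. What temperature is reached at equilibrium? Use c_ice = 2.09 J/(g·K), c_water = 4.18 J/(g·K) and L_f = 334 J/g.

T_f ≈ 62.1 °C

Taking heat into each body as positive, Σ m c ΔT = 0:
warm ice to 0 °C: 158.9·2.09·(0 − (-24.92)) = 8276
  fusion: m_ice L_f = 158.9·334 = 53073
  warm the meltwater: 664.2 T
  water: 4384.8(T − 85.52)
5049 T = 374990 − 61349 = 313641
T ≈ 62.12 °C (positive, so assuming full melt was valid).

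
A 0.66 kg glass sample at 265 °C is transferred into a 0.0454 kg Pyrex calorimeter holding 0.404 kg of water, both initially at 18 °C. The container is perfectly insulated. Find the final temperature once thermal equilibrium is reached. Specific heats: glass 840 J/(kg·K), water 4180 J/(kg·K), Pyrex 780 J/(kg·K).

Conservation of energy gives ΣQ = 0:
0.66×840×(T − 265) + 0.404×4180×(T − 18) + 0.0454×780×(T − 18) = 0
(554.4 + 1688.7 + 35.41) T = 554.4×265 + 1688.7×18 + 35.41×18
T = 177950/2278.5 ≈ 78.10 °C

T_f ≈ 78.1 °C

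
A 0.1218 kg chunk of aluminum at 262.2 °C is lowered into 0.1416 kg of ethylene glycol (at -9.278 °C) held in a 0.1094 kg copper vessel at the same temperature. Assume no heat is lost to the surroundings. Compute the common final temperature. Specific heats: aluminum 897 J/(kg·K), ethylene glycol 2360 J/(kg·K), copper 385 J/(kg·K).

Setting the total heat transfer to zero:
0.1218·897·(T − 262.2) + 0.1416·2360·(T − (-9.278)) + 0.1094·385·(T − (-9.278)) = 0
(109.25 + 334.18 + 42.12) T = 109.25·262.2 + 334.18·(-9.278) + 42.12·(-9.278)
T = 25155/485.55 ≈ 51.81 °C

T_f ≈ 51.8 °C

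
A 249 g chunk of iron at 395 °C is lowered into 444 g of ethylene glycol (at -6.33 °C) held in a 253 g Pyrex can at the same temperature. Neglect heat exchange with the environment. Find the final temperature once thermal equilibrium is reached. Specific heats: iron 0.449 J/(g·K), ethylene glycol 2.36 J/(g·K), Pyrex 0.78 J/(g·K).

T_f ≈ 26.7 °C

Heat gained plus heat lost sum to zero:
249·0.449·(T − 395) + 444·2.36·(T − (-6.33)) + 253·0.78·(T − (-6.33)) = 0
111.8(T − 395) + 1047.8(T − (-6.33)) + 197.34(T − (-6.33)) = 0
(111.8 + 1047.8 + 197.34) T = 111.8·395 + 1047.8·(-6.33) + 197.34·(-6.33)
T = 36279 / 1357 = 26.7 °C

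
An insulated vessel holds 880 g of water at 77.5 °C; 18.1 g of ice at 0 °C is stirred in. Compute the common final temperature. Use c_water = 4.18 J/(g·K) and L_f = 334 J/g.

T_f ≈ 74.3 °C

Sum of m c ΔT and latent-heat terms is zero:
melt ice: 18.1·334 = 6045.4; warm the meltwater: 75.66 T; water cools: 880·4.18·(T − 77.5) = 3678.4(T − 77.5)
3754.1 T = 285076 − 6045.4 = 279031
T ≈ 74.33 °C. Since T > 0 °C, the all-ice-melts assumption holds.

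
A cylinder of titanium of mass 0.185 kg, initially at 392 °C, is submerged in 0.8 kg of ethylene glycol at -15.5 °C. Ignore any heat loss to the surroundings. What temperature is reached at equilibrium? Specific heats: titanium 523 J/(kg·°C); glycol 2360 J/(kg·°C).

T_f ≈ 4.4 °C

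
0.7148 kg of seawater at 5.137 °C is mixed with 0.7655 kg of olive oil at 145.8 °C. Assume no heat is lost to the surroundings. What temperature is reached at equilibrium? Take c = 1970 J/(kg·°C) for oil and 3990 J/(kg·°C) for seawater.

T_f ≈ 53.8 °C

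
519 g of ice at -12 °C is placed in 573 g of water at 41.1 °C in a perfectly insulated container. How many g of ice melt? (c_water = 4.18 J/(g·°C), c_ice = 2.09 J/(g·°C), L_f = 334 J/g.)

m_melted ≈ 256 g

Water can give up m c ΔT = 573·4.18·41.1 = 98440 J before reaching 0 °C.
Warming the ice to 0 °C takes 519·2.09·12 = 13017 J, leaving 85424 J for melting.
To melt every bit of ice: 519·334 = 173346 J.
That's not enough to melt it all — equilibrium is at 0 °C with ice remaining.
m_melt = 85424 / L_f = 255.8 g.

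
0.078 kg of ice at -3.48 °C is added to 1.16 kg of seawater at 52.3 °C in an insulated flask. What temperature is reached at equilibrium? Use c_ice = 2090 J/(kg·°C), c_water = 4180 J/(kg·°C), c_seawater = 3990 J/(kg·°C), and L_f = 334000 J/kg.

Setting the total heat transfer to zero:
ice -3.48→0 °C: 0.078×2090×3.48 = 567.31
  melt ice: 0.078×334000 = 26052
  meltwater 0→T: 0.078×4180×T = 326.04 T
  seawater cools: 1.16×3990×(T − 52.3) = 4628.4(T − 52.3)
4954.4 T = 242065 − 26619 = 215446
T ≈ 43.49 °C (positive, so assuming full melt was valid).

T_f ≈ 43.5 °C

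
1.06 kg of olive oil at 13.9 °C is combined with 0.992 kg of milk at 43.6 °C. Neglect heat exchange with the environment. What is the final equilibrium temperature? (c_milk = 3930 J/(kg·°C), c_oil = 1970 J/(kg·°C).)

T_f ≈ 33.2 °C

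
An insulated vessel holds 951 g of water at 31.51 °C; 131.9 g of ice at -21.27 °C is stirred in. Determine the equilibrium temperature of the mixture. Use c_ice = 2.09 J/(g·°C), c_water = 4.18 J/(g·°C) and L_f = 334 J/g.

Net heat exchanged in the isolated system is zero:
ice -21.27→0 °C: 131.9·2.09·21.27 = 5863.5
  melt ice: 131.9·334 = 44055
  warm the meltwater: 551.34 T
  water cools: 951·4.18·(T − 31.51) = 3975.2(T − 31.51)
4526.5 T = 125258 − 49918 = 75340
T ≈ 16.64 °C. Since T > 0 °C, the all-ice-melts assumption holds.

T_f ≈ 16.6 °C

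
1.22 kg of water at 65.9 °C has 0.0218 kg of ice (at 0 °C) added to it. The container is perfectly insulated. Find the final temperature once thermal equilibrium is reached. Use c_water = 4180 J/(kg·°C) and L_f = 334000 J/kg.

T_f ≈ 63.3 °C

Conservation of energy gives ΣQ = 0:
fusion: m_ice L_f = 0.0218×334000 = 7281.2; warm the meltwater: 91.12 T; water: 5099.6(T − 65.9)
5190.7 T = 336064 − 7281.2 = 328782
T ≈ 63.34 °C — above 0 °C, consistent with complete melting.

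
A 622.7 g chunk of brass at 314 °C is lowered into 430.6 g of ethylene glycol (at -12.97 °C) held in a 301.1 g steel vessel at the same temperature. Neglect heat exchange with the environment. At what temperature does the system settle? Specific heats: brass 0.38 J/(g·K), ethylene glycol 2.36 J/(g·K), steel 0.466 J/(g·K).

T_f ≈ 42.6 °C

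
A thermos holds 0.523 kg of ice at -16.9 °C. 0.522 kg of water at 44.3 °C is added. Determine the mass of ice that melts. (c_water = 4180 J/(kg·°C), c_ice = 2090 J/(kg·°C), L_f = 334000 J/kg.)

Cooling the water to 0 °C releases 0.522×4180×44.3 = 96661 J.
Of that, 0.523×2090×16.9 = 18473 J goes to bring the ice to 0 °C, leaving 78188 J.
To melt every bit of ice: 0.523×334000 = 174682 J.
That's not enough to melt it all — equilibrium is at 0 °C with ice remaining.
Mass melted = 78188/334000 ≈ 0.2341 kg.

m_melted ≈ 0.234 kg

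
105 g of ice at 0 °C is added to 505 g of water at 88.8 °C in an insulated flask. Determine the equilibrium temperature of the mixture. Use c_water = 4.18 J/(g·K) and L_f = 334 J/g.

Conservation of energy gives ΣQ = 0:
melt ice: 105×334 = 35070
  warm the meltwater: 438.9 T
  water: 2110.9(T − 88.8)
2549.8 T = 187448 − 35070 = 152378
T ≈ 59.76 °C (positive, so assuming full melt was valid).

T_f ≈ 59.8 °C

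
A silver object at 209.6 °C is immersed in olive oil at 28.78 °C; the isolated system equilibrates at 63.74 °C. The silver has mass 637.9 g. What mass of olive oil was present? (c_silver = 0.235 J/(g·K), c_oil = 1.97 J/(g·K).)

m ≈ 317 g

Conservation of energy gives ΣQ = 0:
637.9×0.235×(63.74 − 209.6) + m×1.97×(63.74 − 28.78) = 0
68.87 m = 21865
m = 21865/68.87 ≈ 317.5 g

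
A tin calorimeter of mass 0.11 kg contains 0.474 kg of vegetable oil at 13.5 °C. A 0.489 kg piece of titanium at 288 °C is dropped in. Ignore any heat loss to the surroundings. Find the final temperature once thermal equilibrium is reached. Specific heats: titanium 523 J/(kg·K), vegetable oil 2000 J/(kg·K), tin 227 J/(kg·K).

T_f ≈ 70.6 °C

Setting the total heat transfer to zero:
0.489×523×(T − 288) + 0.474×2000×(T − 13.5) + 0.11×227×(T − 13.5) = 0
255.75(T − 288) + 948(T − 13.5) + 24.97(T − 13.5) = 0
1228.7 T = 86790
T = 86790 / 1228.7 = 70.6 °C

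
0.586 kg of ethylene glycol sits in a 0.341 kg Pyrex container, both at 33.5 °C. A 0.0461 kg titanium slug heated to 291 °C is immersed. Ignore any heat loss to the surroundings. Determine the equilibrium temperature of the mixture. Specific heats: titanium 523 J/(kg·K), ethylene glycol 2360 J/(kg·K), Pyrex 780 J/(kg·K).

T_f = Σ m_i c_i T_i / Σ m_i c_i:
T_f = (24.11·291 + 1383·33.5 + 265.98·33.5) / (24.11 + 1383 + 265.98)
    = 62256 / 1673.1 ≈ 37.21 °C

T_f ≈ 37.2 °C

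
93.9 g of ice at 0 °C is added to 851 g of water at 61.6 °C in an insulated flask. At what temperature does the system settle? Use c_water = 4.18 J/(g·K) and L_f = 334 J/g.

T_f ≈ 47.5 °C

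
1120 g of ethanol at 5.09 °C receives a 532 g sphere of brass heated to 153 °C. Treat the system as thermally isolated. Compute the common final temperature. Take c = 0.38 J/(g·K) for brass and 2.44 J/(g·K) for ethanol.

|Q_brass| = |Q_ethanol|:
532·0.38·(153 − T) = 1120·2.44·(T − 5.09)
202.16(153 − T) = 2732.8(T − 5.09)
2935 T = 44840  ⇒  T ≈ 15.28 °C

T_f ≈ 15.3 °C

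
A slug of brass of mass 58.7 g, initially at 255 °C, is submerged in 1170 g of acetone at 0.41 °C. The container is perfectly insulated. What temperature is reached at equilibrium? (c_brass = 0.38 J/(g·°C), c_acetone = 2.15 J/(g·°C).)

Net heat exchanged in the isolated system is zero:
58.7*0.38*(T − 255) + 1170*2.15*(T − 0.41) = 0
22.31(T − 255) + 2515.5(T − 0.41) = 0
2537.8 T = 6719.4
T = 6719.4 / 2537.8 = 2.65 °C

T_f ≈ 2.6 °C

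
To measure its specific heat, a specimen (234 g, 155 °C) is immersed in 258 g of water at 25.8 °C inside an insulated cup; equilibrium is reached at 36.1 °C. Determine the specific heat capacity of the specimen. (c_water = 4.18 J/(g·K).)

m_s c (T_s − T_f) = m_water c_water (T_f − T_0):
234·c·(155 − 36.1) = 258·4.18·(36.1 − 25.8)
27823 c = 11108  ⇒  c ≈ 0.3992 J/(g·K)

c ≈ 0.399 J/(g·K)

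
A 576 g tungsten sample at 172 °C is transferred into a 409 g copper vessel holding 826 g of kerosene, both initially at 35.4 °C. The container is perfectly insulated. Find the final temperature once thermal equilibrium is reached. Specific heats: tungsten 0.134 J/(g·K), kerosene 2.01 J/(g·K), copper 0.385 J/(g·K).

T_f ≈ 41.0 °C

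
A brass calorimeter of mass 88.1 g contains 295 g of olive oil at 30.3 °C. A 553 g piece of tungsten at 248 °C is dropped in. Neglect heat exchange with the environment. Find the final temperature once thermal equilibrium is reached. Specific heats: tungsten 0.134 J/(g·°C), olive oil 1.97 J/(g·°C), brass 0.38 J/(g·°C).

Taking heat into each body as positive, Σ m c ΔT = 0:
553*0.134*(T − 248) + 295*1.97*(T − 30.3) + 88.1*0.38*(T − 30.3) = 0
74.1(T − 248) + 581.15(T − 30.3) + 33.48(T − 30.3) = 0
(74.1 + 581.15 + 33.48) T = 74.1*248 + 581.15*30.3 + 33.48*30.3
T = 37001/688.73 ≈ 53.72 °C

T_f ≈ 53.7 °C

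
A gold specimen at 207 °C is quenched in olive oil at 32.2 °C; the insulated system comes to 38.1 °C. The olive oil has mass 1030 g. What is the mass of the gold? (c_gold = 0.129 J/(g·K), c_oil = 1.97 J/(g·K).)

m ≈ 549 g

Let T be the final temperature. ΣQ_i = 0:
m·0.129·(38.1 − 207) + 1030·1.97·(38.1 − 32.2) = 0
-21.79 m = -11972
m = -11972/-21.79 ≈ 549.5 g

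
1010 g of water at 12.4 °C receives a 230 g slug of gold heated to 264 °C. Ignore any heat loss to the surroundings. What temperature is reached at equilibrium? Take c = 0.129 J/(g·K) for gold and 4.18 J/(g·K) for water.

T_f ≈ 14.2 °C

Taking heat into each body as positive, Σ m c ΔT = 0:
230*0.129*(T − 264) + 1010*4.18*(T − 12.4) = 0
29.67(T − 264) + 4221.8(T − 12.4) = 0
(29.67 + 4221.8) T = 29.67*264 + 4221.8*12.4
T = 60183/4251.5 ≈ 14.16 °C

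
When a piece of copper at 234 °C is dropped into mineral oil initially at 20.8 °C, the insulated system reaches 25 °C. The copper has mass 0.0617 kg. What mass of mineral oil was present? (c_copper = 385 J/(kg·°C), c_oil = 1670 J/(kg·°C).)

m ≈ 0.708 kg

Heat gained plus heat lost sum to zero:
0.0617×385×(25 − 234) + m×1670×(25 − 20.8) = 0
7014 m = 4964.7
m = 4964.7/7014 ≈ 0.7078 kg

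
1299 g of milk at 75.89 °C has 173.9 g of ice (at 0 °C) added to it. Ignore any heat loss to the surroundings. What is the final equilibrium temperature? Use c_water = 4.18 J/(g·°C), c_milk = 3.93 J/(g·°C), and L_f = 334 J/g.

T_f ≈ 56.5 °C

Let T be the final temperature. ΣQ_i = 0:
latent heat to melt: 173.9×334 = 58083
  meltwater 0→T: 173.9×4.18×T = 726.9 T
  milk cools: 1299×3.93×(T − 75.89) = 5105.1(T − 75.89)
5832 T = 387424 − 58083 = 329341
T ≈ 56.47 °C — above 0 °C, consistent with complete melting.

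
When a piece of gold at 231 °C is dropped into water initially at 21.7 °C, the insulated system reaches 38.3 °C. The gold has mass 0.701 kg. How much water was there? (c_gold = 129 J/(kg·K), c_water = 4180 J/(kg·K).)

Energy conservation, ΣQ = 0:
0.701×129×(38.3 − 231) + m×4180×(38.3 − 21.7) = 0
69388 m = 17426
m = 17426/69388 ≈ 0.2511 kg

m ≈ 0.251 kg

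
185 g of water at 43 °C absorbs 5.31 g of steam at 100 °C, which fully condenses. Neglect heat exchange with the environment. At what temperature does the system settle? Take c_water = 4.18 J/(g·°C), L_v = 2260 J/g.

T_f ≈ 59.7 °C

Energy balance with sensible and latent terms:
steam→water at 100 °C releases m L_v = 5.31·2260 = 12001; condensate cools 100→T: 5.31·4.18·(T − 100) = 22.2(T − 100); water warms: 185·4.18·(T − 43) = 773.3(T − 43)
795.5 T = 12001 + 2219.6 + 33252 = 47472
T ≈ 59.68 °C — below 100 °C, confirming all the steam condensed.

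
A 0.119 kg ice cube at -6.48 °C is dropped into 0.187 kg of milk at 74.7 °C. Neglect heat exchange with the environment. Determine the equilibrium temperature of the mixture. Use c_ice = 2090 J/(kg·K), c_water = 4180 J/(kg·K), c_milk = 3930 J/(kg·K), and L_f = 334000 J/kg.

Heat gained plus heat lost sum to zero:
ice -6.48→0 °C: 0.119·2090·6.48 = 1611.6
  latent heat to melt: 0.119·334000 = 39746
  meltwater 0→T: 0.119·4180·T = 497.42 T
  milk cools: 0.187·3930·(T − 74.7) = 734.91(T − 74.7)
1232.3 T = 54898 − 41358 = 13540
T ≈ 10.99 °C. Since T > 0 °C, the all-ice-melts assumption holds.

T_f ≈ 11.0 °C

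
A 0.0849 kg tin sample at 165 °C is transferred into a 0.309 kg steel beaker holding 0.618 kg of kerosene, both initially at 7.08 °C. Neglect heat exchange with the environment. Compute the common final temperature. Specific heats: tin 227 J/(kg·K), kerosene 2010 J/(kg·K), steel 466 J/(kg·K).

Heat gained plus heat lost sum to zero:
0.0849*227*(T − 165) + 0.618*2010*(T − 7.08) + 0.309*466*(T − 7.08) = 0
19.27(T − 165) + 1242.2(T − 7.08) + 143.99(T − 7.08) = 0
1405.4 T = 12994
T = 12994/1405.4 ≈ 9.25 °C

T_f ≈ 9.2 °C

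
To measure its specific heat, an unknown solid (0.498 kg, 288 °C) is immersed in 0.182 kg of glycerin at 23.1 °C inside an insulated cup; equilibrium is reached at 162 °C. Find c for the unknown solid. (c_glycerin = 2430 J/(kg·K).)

c ≈ 979 J/(kg·K)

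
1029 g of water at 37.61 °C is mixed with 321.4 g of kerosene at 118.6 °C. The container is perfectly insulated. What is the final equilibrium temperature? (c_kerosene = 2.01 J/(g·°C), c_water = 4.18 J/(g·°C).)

T_f ≈ 48.2 °C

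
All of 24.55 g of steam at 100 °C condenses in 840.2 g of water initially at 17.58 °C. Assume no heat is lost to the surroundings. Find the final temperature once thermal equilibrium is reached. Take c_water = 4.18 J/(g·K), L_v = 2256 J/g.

T_f ≈ 35.2 °C

Setting the total heat transfer to zero:
latent heat released on condensation: 24.55·2256 = 55385; condensate cools 100→T: 24.55·4.18·(T − 100) = 102.62(T − 100); water warms: 840.2·4.18·(T − 17.58) = 3512(T − 17.58)
3614.7 T = 55385 + 10262 + 61742 = 127388
T ≈ 35.24 °C, under the boiling point, so the assumption holds.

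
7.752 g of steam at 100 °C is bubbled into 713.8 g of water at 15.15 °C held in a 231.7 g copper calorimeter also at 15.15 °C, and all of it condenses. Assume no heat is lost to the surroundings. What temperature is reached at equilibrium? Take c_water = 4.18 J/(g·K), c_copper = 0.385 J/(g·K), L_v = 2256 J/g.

T_f ≈ 21.7 °C

Sum of m c ΔT and latent-heat terms is zero:
latent heat released on condensation: 7.752·2256 = 17489
  condensed water 100 °C→T: 32.4(T − 100)
  water warms: 713.8·4.18·(T − 15.15) = 2983.7(T − 15.15)
  copper cup: 231.7·0.385·(T − 15.15) = 89.2(T − 15.15)
3105.3 T = 17489 + 3240.3 + 46554 = 67283
T ≈ 21.67 °C (< 100 °C, so full condensation is consistent).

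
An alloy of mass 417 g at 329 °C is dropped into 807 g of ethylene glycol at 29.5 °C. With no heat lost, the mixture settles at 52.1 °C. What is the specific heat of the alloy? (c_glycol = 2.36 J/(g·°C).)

Heat lost by the alloy = heat gained by the glycol:
417·c·(329 − 52.1) = 807·2.36·(52.1 − 29.5)
115467 c = 43042  ⇒  c ≈ 0.3728 J/(g·°C)

c ≈ 0.373 J/(g·°C)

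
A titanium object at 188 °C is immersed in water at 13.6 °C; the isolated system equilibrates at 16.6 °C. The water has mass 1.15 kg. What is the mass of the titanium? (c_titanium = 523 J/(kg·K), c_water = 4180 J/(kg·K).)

Energy conservation, ΣQ = 0:
m×523×(16.6 − 188) + 1.15×4180×(16.6 − 13.6) = 0
-89642 m = -14421
m = -14421/-89642 ≈ 0.1609 kg

m ≈ 0.161 kg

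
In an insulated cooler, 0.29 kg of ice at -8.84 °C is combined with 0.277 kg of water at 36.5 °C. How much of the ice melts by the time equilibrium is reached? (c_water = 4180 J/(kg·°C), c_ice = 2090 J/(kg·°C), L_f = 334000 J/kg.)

m_melted ≈ 0.11 kg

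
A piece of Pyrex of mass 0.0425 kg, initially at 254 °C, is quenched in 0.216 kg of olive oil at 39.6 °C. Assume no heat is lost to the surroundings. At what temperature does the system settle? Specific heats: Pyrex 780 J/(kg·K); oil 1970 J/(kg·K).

T_f is the heat-capacity-weighted average of the initial temperatures:
T_f = (33.15*254 + 425.52*39.6) / (33.15 + 425.52)
    = 25271 / 458.67 ≈ 55.10 °C

T_f ≈ 55.1 °C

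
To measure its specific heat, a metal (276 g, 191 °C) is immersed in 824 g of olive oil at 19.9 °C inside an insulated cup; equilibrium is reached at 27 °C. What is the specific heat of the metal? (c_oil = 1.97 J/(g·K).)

c ≈ 0.255 J/(g·K)

Heat lost by the metal = heat gained by the oil:
276·c·(191 − 27) = 824·1.97·(27 − 19.9)
45264 c = 11525  ⇒  c ≈ 0.2546 J/(g·K)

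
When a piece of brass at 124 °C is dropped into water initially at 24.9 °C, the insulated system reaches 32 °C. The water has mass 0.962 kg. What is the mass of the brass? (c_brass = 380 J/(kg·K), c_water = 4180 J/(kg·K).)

m ≈ 0.817 kg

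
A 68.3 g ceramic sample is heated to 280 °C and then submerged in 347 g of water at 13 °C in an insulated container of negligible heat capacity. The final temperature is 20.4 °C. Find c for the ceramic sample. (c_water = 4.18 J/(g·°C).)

Net heat exchanged in the isolated system is zero:
68.3×c×(20.4 − 280) + 347×4.18×(20.4 − 13) = 0
-17731 c = -10733
c = -10733/-17731 ≈ 0.6054 J/(g·°C)

c ≈ 0.605 J/(g·°C)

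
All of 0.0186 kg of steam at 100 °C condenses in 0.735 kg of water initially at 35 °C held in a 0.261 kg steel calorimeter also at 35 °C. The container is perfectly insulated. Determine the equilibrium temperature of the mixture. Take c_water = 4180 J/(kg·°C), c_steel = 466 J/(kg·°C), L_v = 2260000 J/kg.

Let T be the final temperature. ΣQ_i = 0:
steam→water at 100 °C releases m L_v = 0.0186×2260000 = 42036
  condensate cools 100→T: 0.0186×4180×(T − 100) = 77.75(T − 100)
  water warms: 0.735×4180×(T − 35) = 3072.3(T − 35)
  cup: 121.63(T − 35)
3271.7 T = 42036 + 7774.8 + 111787 = 161598
T ≈ 49.39 °C — below 100 °C, confirming all the steam condensed.

T_f ≈ 49.4 °C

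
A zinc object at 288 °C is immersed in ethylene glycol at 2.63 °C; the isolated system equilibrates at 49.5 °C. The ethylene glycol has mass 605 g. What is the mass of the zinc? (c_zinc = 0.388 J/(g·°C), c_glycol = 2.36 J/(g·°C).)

m ≈ 723 g

|Q_zinc| = |Q_glycol|:
m·0.388·(288 − 49.5) = 605·2.36·(49.5 − 2.63)
92.54 m = 66921  ⇒  m ≈ 723.2 g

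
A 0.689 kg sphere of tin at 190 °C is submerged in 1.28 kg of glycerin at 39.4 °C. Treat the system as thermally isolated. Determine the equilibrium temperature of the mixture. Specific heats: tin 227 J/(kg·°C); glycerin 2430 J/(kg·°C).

T_f ≈ 46.6 °C

Net heat exchanged in the isolated system is zero:
0.689*227*(T − 190) + 1.28*2430*(T − 39.4) = 0
156.4(T − 190) + 3110.4(T − 39.4) = 0
3266.8 T = 152266
T = 152266 / 3266.8 = 46.6 °C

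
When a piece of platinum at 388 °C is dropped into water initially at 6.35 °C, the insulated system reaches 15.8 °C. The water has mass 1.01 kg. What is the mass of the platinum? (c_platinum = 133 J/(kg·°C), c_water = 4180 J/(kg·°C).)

Heat lost by the platinum = heat gained by the water:
m·133·(388 − 15.8) = 1.01·4180·(15.8 − 6.35)
49503 m = 39896  ⇒  m ≈ 0.8059 kg

m ≈ 0.806 kg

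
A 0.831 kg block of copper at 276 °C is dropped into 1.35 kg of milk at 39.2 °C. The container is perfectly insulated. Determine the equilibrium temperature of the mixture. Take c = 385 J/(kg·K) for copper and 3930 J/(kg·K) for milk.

Heat gained plus heat lost sum to zero:
0.831*385*(T − 276) + 1.35*3930*(T − 39.2) = 0
319.94(T − 276) + 5305.5(T − 39.2) = 0
(319.94 + 5305.5) T = 319.94*276 + 5305.5*39.2
T = 296278 / 5625.4 = 52.7 °C

T_f ≈ 52.7 °C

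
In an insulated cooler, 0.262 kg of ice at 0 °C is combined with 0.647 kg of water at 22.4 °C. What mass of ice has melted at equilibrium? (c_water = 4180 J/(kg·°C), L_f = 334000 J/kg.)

Heat available from the water dropping to 0 °C: 0.647·4180·22.4 = 60580 J.
Fully melting the ice requires m_ice L_f = 0.262·334000 = 87508 J.
Since 60580 < 87508 J, not all the ice melts; equilibrium is at 0 °C.
Mass melted = 60580/334000 ≈ 0.1814 kg.

m_melted ≈ 0.181 kg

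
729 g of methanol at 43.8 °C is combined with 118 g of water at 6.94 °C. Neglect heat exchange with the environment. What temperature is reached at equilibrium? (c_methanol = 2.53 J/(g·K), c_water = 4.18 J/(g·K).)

T_f ≈ 36.0 °C

Setting the total heat transfer to zero:
729×2.53×(T − 43.8) + 118×4.18×(T − 6.94) = 0
1844.4(T − 43.8) + 493.24(T − 6.94) = 0
2337.6 T = 84206
T ≈ 36.02 °C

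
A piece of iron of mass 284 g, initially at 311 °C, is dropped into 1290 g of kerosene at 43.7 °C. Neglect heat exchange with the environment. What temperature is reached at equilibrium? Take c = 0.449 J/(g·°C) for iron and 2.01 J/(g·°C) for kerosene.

T_f ≈ 56.2 °C

|Q_iron| = |Q_kerosene|:
284*0.449*(311 − T) = 1290*2.01*(T − 43.7)
127.52(311 − T) = 2592.9(T − 43.7)
2720.4 T = 152967  ⇒  T ≈ 56.23 °C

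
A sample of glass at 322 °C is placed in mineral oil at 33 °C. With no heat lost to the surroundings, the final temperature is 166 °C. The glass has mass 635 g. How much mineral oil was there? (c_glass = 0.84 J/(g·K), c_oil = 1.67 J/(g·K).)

m ≈ 375 g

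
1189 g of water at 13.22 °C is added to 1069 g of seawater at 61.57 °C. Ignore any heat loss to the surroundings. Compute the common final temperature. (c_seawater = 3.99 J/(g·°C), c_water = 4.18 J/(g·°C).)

Conservation of energy gives ΣQ = 0:
1069·3.99·(T − 61.57) + 1189·4.18·(T − 13.22) = 0
9235.3 T = 328319
T = 328319 / 9235.3 = 35.6 °C

T_f ≈ 35.6 °C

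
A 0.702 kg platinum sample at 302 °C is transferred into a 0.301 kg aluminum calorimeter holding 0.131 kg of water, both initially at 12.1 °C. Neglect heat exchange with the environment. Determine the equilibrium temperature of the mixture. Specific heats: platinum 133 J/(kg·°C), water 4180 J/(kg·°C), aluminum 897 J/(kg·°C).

T_f ≈ 41.8 °C

Setting the total heat transfer to zero:
0.702·133·(T − 302) + 0.131·4180·(T − 12.1) + 0.301·897·(T − 12.1) = 0
(93.37 + 547.58 + 270) T = 93.37·302 + 547.58·12.1 + 270·12.1
T = 38089/910.94 ≈ 41.81 °C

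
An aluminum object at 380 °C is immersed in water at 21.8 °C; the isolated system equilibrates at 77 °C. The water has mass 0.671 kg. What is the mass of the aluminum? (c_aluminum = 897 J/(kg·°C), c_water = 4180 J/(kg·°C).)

|Q_aluminum| = |Q_water|:
m×897×(380 − 77) = 0.671×4180×(77 − 21.8)
271791 m = 154824  ⇒  m ≈ 0.5696 kg

m ≈ 0.57 kg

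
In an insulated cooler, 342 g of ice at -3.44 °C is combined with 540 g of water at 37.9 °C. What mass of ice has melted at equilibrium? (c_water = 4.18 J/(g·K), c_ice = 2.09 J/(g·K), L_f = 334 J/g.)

Cooling the water to 0 °C releases 540×4.18×37.9 = 85548 J.
Of that, 342×2.09×3.44 = 2458.8 J goes to bring the ice to 0 °C, leaving 83089 J.
Melting all 342 g of ice would need 342×334 = 114228 J.
That's not enough to melt it all — equilibrium is at 0 °C with ice remaining.
m_melted×334 = 83089  ⇒  m_melted ≈ 248.8 g.

m_melted ≈ 249 g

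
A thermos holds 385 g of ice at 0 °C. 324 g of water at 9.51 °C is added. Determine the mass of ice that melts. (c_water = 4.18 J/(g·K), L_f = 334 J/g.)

m_melted ≈ 38.6 g

Cooling the water to 0 °C releases 324×4.18×9.51 = 12880 J.
Melting all 385 g of ice would need 385×334 = 128590 J.
12880 J < 128590 J, so only part of the ice melts and the system sits at 0 °C.
Mass melted = 12880/334 ≈ 38.56 g.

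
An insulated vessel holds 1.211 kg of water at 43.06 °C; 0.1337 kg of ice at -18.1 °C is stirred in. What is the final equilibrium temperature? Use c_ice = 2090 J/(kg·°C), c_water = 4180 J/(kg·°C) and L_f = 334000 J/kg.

Sum of m c ΔT and latent-heat terms is zero:
warm ice to 0 °C: 0.1337·2090·(0 − (-18.1)) = 5057.7; fusion: m_ice L_f = 0.1337·334000 = 44656; warm the meltwater: 558.87 T; water: 5062(T − 43.06)
5620.8 T = 217969 − 49714 = 168255
T ≈ 29.93 °C (positive, so assuming full melt was valid).

T_f ≈ 29.9 °C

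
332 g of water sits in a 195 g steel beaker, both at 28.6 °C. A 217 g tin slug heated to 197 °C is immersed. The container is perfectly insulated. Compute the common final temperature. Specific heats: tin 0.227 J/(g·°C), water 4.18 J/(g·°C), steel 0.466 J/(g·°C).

Taking heat into each body as positive, Σ m c ΔT = 0:
217×0.227×(T − 197) + 332×4.18×(T − 28.6) + 195×0.466×(T − 28.6) = 0
49.26(T − 197) + 1387.8(T − 28.6) + 90.87(T − 28.6) = 0
1527.9 T = 51993
T ≈ 34.03 °C

T_f ≈ 34.0 °C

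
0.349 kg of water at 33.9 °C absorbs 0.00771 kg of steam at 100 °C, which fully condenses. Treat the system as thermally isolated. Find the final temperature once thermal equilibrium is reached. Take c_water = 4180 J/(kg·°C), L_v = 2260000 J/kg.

T_f ≈ 47.0 °C

Let T be the final temperature. ΣQ_i = 0:
steam→water at 100 °C releases m L_v = 0.00771×2260000 = 17425; condensed water 100 °C→T: 32.23(T − 100); water warms: 0.349×4180×(T − 33.9) = 1458.8(T − 33.9)
1491 T = 17425 + 3222.8 + 49454 = 70101
T ≈ 47.01 °C (< 100 °C, so full condensation is consistent).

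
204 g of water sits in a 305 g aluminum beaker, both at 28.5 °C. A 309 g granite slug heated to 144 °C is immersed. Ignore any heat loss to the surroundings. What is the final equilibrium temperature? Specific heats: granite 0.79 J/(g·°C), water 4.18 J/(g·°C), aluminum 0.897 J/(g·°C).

Let T be the final temperature. ΣQ_i = 0:
309·0.79·(T − 144) + 204·4.18·(T − 28.5) + 305·0.897·(T − 28.5) = 0
(244.11 + 852.72 + 273.58) T = 244.11·144 + 852.72·28.5 + 273.58·28.5
T = 67252 / 1370.4 = 49.1 °C

T_f ≈ 49.1 °C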